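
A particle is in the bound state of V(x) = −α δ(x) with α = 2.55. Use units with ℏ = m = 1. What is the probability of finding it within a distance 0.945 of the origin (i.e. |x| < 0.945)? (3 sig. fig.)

The normalised bound state is ψ = √κ e^{−κ|x|} with κ = mα/ℏ² = 2.550.
P(|x| < d) = ∫_{−d}^{d} κ e^{−2κ|x|} dx = 1 − e^{−2κd} = 1 − e^{−4.820} = 0.9919.

P = 0.992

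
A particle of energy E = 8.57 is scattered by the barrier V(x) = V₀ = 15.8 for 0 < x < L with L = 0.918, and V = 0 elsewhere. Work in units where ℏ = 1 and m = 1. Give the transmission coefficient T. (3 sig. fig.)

T = 0.00368

Since E < V₀ the interior solution is evanescent with decay constant κ = √(2m(V₀ − E))/ℏ = 3.803.
κL = 3.491, sinh(κL) = 16.39.
Matching ψ, ψ′ at both faces gives T = [1 + V₀² sinh²(κL) / (4E(V₀ − E))]⁻¹ = 1/271.6 = 0.00368.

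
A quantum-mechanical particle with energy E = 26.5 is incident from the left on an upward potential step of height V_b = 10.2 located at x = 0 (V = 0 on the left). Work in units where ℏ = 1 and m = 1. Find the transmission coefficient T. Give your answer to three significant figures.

T = 0.985

The wavenumbers are k₁ = √(2mE)/ℏ = 7.280 on the left and k₂ = √(2m(E − V_b))/ℏ = 5.710 on the right.
Continuity of ψ and ψ′ at the step yields the reflection amplitude r = (k₁ − k₂)/(k₁ + k₂) = 0.1209; thus R = |r|² = 0.01462, T = 0.9854.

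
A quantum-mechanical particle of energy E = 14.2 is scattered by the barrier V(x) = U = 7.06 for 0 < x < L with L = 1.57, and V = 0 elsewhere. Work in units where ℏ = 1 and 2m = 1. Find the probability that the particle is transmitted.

T = 0.915

E > U: inside the barrier k₂ = √(2m(E − U))/ℏ = 2.672, k₂L = 4.195.
Matching at both interfaces gives T⁻¹ = 1 + U² sin²(k₂L) / [4E(E − U)] = 1.093, hence T = 0.915.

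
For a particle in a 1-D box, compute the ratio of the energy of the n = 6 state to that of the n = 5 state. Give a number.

1.44

E_n = n²π²ℏ²/(2mL²) so the ratio is n₂²/n₁² = 36/25 = 1.44.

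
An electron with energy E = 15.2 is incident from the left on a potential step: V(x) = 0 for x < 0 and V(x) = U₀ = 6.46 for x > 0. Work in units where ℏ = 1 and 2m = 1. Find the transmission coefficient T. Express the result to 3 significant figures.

The wavenumbers are k₁ = √(2mE)/ℏ = 3.899 on the left and k₂ = √(2m(E − U₀))/ℏ = 2.956 on the right.
Matching ψ and ψ′ at x = 0 gives r = (k₁ − k₂)/(k₁ + k₂), so R = r² = 0.01890 and T = 1 − R = 0.9811.

T = 0.981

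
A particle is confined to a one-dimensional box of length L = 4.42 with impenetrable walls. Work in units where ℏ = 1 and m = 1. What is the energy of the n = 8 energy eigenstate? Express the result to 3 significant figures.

Requiring ψ(0) = ψ(L) = 0 quantises k = nπ/L, hence E_n = ℏ²k²/2m = n²π²ℏ²/(2mL²).
E_8 = 8² × π² / (2 × 1 × 4.42²) = 16.17.

E = 16.2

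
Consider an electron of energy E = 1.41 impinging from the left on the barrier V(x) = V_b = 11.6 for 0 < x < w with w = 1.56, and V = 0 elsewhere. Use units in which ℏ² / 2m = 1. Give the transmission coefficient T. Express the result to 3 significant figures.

T = 0.0000808

E < V_b: inside the barrier ψ ∝ e^{±κx} with κ = √(2m(V_b − E))/ℏ = 3.192.
κw = 4.980, sinh(κw) = 72.72.
The exact tunnelling result is T⁻¹ = 1 + V_b² sinh²(κw) / [4E(V_b − E)] = 12380, so T = 0.0000808.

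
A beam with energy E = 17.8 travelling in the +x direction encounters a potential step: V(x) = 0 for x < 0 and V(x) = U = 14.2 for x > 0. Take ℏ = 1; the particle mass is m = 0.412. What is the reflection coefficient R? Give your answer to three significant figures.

R = 0.144

The wavenumbers are k₁ = √(2mE)/ℏ = 3.830 on the left and k₂ = √(2m(E − U))/ℏ = 1.722 on the right.
Matching ψ and ψ′ at x = 0 gives r = (k₁ − k₂)/(k₁ + k₂), so R = r² = 0.1441 and T = 1 − R = 0.8559.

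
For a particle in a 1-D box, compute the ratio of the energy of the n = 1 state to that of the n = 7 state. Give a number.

0.0204082

Since E_n ∝ n², the ratio is (1/7)² = 0.0204082.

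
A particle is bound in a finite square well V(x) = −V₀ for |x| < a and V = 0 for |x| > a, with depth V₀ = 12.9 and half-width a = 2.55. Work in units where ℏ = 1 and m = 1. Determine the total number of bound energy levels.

Define the well-strength parameter z₀ = (a/ℏ)√(2mV₀) = 2.55 × √(2·1·12.9) = 12.95.
A new bound state (alternating even/odd) appears each time z₀ passes a multiple of π/2, so N = ⌊2z₀/π⌋ + 1 = ⌊8.246⌋ + 1 = 9.

N = 9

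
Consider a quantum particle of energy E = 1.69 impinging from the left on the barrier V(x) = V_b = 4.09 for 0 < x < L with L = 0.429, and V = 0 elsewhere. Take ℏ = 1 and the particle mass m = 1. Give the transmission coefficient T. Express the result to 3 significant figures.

T = 0.452

Since E < V_b the interior solution is evanescent with decay constant κ = √(2m(V_b − E))/ℏ = 2.191.
κL = 0.9399, sinh(κL) = 1.085.
Matching ψ, ψ′ at both faces gives T = [1 + V_b² sinh²(κL) / (4E(V_b − E))]⁻¹ = 1/2.213 = 0.452.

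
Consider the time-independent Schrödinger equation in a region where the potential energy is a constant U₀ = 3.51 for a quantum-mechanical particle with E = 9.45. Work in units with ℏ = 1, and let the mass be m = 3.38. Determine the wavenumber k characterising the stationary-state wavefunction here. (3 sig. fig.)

With E > U₀ the solution is oscillatory, ψ ∝ e^{±ikx} with k = √(2m(E − U₀))/ℏ.
k = √(2 × 3.38 × 5.94) = 6.337.

k = 6.34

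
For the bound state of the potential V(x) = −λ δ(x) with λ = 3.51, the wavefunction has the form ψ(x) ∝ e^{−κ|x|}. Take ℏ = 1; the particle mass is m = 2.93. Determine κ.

κ = 10.3

Integrating the TISE across x = 0 gives the cusp condition ψ'(0⁺) − ψ'(0⁻) = −(2mλ/ℏ²)ψ(0).
With ψ ∝ e^{−κ|x|} this yields −2κ = −2mλ/ℏ², so κ = mλ/ℏ² = 10.28.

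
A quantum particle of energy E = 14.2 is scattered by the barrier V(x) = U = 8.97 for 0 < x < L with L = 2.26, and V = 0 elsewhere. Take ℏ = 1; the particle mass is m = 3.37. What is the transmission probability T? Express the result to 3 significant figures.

Above the barrier the interior wavenumber is k₂ = √(2m(E − U))/ℏ = 5.937, giving phase k₂L = 13.42.
Matching at both interfaces gives T⁻¹ = 1 + U² sin²(k₂L) / [4E(E − U)] = 1.153, hence T = 0.867.

T = 0.867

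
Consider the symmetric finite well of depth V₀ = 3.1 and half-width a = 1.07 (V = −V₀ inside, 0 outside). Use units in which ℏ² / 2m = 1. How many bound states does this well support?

Define the well-strength parameter z₀ = (a/ℏ)√(2mV₀) = 1.07 × √(2·0.5·3.1) = 1.884.
The even/odd transcendental equations gain one root per π/2 in z₀, giving N = 1 + ⌊2z₀/π⌋ = 1 + ⌊1.199⌋ = 2.

N = 2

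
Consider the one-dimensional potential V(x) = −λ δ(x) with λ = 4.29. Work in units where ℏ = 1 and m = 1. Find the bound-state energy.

E = -9.20

For x ≠ 0 the bound state is ψ ∝ e^{−κ|x|}; integrating the TISE across the delta gives the cusp condition 2κ = 2mλ/ℏ², so κ = 4.290.
Then E = −ℏ²κ²/(2m) = −mλ²/(2ℏ²) = -9.202.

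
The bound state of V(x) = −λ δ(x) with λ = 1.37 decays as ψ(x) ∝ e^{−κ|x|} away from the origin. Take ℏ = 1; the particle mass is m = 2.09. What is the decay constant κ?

Integrating the TISE across x = 0 gives the cusp condition ψ'(0⁺) − ψ'(0⁻) = −(2mλ/ℏ²)ψ(0).
With ψ ∝ e^{−κ|x|} this yields −2κ = −2mλ/ℏ², so κ = mλ/ℏ² = 2.863.

κ = 2.86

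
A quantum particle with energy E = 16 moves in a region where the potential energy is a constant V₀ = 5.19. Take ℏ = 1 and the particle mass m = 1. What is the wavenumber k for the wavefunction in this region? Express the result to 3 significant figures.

With E > V₀ the solution is oscillatory, ψ ∝ e^{±ikx} with k = √(2m(E − V₀))/ℏ.
k = √(2 × 1 × 10.81) = 4.650.

k = 4.65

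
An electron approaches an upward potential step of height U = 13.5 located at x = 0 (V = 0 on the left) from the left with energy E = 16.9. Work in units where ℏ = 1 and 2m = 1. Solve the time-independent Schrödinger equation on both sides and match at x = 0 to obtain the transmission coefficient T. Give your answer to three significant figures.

On each side the TISE gives plane waves with k = √(2m(E − V))/ℏ: k₁ = √(2·½·16.9) = 4.111, k₂ = √(2·½·3.4) = 1.844.
Continuity of ψ and ψ′ at the step yields the reflection amplitude r = (k₁ − k₂)/(k₁ + k₂) = 0.3807; thus R = |r|² = 0.1449, T = 0.8551.

T = 0.855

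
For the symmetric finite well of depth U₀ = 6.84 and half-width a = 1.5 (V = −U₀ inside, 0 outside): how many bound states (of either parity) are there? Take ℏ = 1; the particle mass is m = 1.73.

N = 5

Define the well-strength parameter z₀ = (a/ℏ)√(2mU₀) = 1.5 × √(2·1.73·6.84) = 7.297.
The even/odd transcendental equations gain one root per π/2 in z₀, giving N = 1 + ⌊2z₀/π⌋ = 1 + ⌊4.646⌋ = 5.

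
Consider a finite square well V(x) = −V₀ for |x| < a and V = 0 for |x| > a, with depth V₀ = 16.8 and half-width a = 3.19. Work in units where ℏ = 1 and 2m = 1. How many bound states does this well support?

N = 9

The dimensionless depth is z₀ = a√(2mV₀)/ℏ = 3.19 × √(16.80) = 13.08.
The even/odd transcendental equations gain one root per π/2 in z₀, giving N = 1 + ⌊2z₀/π⌋ = 1 + ⌊8.324⌋ = 9.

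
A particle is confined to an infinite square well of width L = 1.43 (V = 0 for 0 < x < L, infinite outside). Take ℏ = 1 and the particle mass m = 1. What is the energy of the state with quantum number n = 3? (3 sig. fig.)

E = 21.7

Requiring ψ(0) = ψ(L) = 0 quantises k = nπ/L, hence E_n = ℏ²k²/2m = n²π²ℏ²/(2mL²).
E_3 = 3² × π² / (2 × 1 × 1.43²) = 21.72.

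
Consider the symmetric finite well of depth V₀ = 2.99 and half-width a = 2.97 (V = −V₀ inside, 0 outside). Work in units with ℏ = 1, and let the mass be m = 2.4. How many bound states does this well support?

Define the well-strength parameter z₀ = (a/ℏ)√(2mV₀) = 2.97 × √(2·2.4·2.99) = 11.25.
The even/odd transcendental equations gain one root per π/2 in z₀, giving N = 1 + ⌊2z₀/π⌋ = 1 + ⌊7.163⌋ = 8.

N = 8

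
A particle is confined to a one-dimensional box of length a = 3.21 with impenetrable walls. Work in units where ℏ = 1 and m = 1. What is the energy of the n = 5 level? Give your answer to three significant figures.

E = 12.0

Requiring ψ(0) = ψ(a) = 0 quantises k = nπ/a, hence E_n = ℏ²k²/2m = n²π²ℏ²/(2ma²).
E_5 = 5² × π² / (2 × 1 × 3.21²) = 11.97.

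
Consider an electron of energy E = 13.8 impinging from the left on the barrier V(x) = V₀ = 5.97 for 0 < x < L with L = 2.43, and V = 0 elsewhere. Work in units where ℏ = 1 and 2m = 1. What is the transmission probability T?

T = 0.980

E > V₀: inside the barrier k₂ = √(2m(E − V₀))/ℏ = 2.798, k₂L = 6.800.
T = [1 + V₀² sin²(k₂L) / (4E(E − V₀))]⁻¹ = 1/1.020 = 0.980.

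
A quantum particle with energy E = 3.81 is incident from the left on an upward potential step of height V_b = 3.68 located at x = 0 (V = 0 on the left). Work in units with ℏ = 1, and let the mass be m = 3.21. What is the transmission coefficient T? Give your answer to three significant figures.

T = 0.526

The wavenumbers are k₁ = √(2mE)/ℏ = 4.946 on the left and k₂ = √(2m(E − V_b))/ℏ = 0.9136 on the right.
Matching ψ and ψ′ at x = 0 gives r = (k₁ − k₂)/(k₁ + k₂), so R = r² = 0.4736 and T = 1 − R = 0.5264.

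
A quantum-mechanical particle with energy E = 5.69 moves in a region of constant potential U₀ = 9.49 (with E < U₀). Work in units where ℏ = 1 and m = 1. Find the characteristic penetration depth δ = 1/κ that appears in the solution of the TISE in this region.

Since E < U₀ the TISE in this region is ψ'' = κ²ψ with κ = √(2m(U₀ − E))/ℏ.
κ = √(2 × 1 × 3.8) = 2.757. The penetration depth is δ = 1/κ = 0.363.

δ = 0.363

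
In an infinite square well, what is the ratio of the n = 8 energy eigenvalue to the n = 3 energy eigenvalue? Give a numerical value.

7.11111

E_n = n²π²ℏ²/(2mL²) so the ratio is n₂²/n₁² = 64/9 = 7.11111.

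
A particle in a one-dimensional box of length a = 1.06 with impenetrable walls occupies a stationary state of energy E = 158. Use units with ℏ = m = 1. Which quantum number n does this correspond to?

n = 6

From E_n = n²π²ℏ²/(2ma²) invert to n = √(2ma²E)/(πℏ).
n = (1.06/π) × √(2 × 1 × 158) = 5.998 → n = 6.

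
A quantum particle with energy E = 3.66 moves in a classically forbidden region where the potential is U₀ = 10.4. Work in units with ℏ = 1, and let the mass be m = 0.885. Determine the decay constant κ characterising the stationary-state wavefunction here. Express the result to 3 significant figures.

Since E < U₀ the TISE in this region is ψ'' = κ²ψ with κ = √(2m(U₀ − E))/ℏ.
κ = √(2 × 0.885 × 6.74) = 3.454.

κ = 3.45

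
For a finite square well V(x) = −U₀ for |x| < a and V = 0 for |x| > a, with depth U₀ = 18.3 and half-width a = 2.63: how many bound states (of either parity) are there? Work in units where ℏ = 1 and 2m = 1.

N = 8

Define the well-strength parameter z₀ = (a/ℏ)√(2mU₀) = 2.63 × √(2·0.5·18.3) = 11.25.
The even/odd transcendental equations gain one root per π/2 in z₀, giving N = 1 + ⌊2z₀/π⌋ = 1 + ⌊7.162⌋ = 8.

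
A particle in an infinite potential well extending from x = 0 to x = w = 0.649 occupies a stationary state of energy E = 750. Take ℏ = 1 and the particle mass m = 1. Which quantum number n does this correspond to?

From E_n = n²π²ℏ²/(2mw²) invert to n = √(2mw²E)/(πℏ).
n = (0.649/π) × √(2 × 1 × 750) = 8.001 → n = 8.

n = 8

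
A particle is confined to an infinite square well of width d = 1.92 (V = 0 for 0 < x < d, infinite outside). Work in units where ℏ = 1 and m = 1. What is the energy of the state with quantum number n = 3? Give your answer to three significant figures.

The infinite-well eigenfunctions ψ_n = √(2/d) sin(nπx/d) vanish at both walls, giving E_n = n²π²ℏ²/(2md²).
E_3 = 3² × π² / (2 × 1 × 1.92²) = 12.05.

E = 12.0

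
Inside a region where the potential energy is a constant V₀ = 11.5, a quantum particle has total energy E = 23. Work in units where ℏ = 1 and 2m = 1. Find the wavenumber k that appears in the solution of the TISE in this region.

With E > V₀ the solution is oscillatory, ψ ∝ e^{±ikx} with k = √(2m(E − V₀))/ℏ.
k = √(2 × 0.5 × 11.5) = 3.391.

k = 3.39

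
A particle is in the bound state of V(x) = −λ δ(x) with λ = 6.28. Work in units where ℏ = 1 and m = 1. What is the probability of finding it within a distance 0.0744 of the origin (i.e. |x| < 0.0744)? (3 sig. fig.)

The normalised bound state is ψ = √κ e^{−κ|x|} with κ = mλ/ℏ² = 6.280.
P(|x| < d) = ∫_{−d}^{d} κ e^{−2κ|x|} dx = 1 − e^{−2κd} = 1 − e^{−0.9345} = 0.6072.

P = 0.607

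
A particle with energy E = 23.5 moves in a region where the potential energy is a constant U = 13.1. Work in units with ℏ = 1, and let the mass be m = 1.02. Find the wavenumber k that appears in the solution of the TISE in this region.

k = 4.61

With E > U the solution is oscillatory, ψ ∝ e^{±ikx} with k = √(2m(E − U))/ℏ.
k = √(2 × 1.02 × 10.4) = 4.606.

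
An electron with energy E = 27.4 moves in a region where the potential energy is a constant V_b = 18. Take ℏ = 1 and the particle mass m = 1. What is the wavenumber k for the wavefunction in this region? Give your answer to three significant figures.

k = 4.34

With E > V_b the solution is oscillatory, ψ ∝ e^{±ikx} with k = √(2m(E − V_b))/ℏ.
k = √(2 × 1 × 9.4) = 4.336.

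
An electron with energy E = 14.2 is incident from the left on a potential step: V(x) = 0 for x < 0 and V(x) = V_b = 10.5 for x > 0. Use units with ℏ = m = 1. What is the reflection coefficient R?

R = 0.105

On each side the TISE gives plane waves with k = √(2m(E − V))/ℏ: k₁ = √(2·1·14.2) = 5.329, k₂ = √(2·1·3.7) = 2.720.
Matching ψ and ψ′ at x = 0 gives r = (k₁ − k₂)/(k₁ + k₂), so R = r² = 0.1050 and T = 1 − R = 0.8950.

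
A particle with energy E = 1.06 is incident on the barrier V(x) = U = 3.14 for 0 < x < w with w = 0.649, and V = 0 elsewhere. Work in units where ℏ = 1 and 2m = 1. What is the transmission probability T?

E < U: inside the barrier ψ ∝ e^{±κx} with κ = √(2m(U − E))/ℏ = 1.442.
κw = 0.9360, sinh(κw) = 1.079.
The exact tunnelling result is T⁻¹ = 1 + U² sinh²(κw) / [4E(U − E)] = 2.301, so T = 0.435.

T = 0.435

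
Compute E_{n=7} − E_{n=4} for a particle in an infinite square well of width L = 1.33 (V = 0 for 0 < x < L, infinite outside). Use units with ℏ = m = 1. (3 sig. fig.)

ΔE = 92.1

E_n = n²π²ℏ²/(2mL²), so ΔE = (7² − 4²) π²ℏ²/(2mL²).
ΔE = 33 × π² / (2 × 1 × 1.33²) = 92.06.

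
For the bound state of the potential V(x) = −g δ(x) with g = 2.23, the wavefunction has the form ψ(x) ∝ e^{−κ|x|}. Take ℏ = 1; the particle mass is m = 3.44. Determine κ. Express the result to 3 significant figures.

κ = 7.67

Integrating the TISE across x = 0 gives the cusp condition ψ'(0⁺) − ψ'(0⁻) = −(2mg/ℏ²)ψ(0).
With ψ ∝ e^{−κ|x|} this yields −2κ = −2mg/ℏ², so κ = mg/ℏ² = 7.671.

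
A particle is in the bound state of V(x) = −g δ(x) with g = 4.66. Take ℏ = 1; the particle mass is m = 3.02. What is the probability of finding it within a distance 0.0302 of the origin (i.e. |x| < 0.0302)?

The normalised bound state is ψ = √κ e^{−κ|x|} with κ = mg/ℏ² = 14.07.
P(|x| < d) = ∫_{−d}^{d} κ e^{−2κ|x|} dx = 1 − e^{−2κd} = 1 − e^{−0.8500} = 0.5726.

P = 0.573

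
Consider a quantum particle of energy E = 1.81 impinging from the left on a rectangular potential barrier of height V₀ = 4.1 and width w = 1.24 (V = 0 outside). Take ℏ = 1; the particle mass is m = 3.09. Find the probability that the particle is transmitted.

T = 0.000350

E < V₀: inside the barrier ψ ∝ e^{±κx} with κ = √(2m(V₀ − E))/ℏ = 3.762.
κw = 4.665, sinh(κw) = 53.07.
Matching ψ, ψ′ at both faces gives T = [1 + V₀² sinh²(κw) / (4E(V₀ − E))]⁻¹ = 1/2856 = 0.000350.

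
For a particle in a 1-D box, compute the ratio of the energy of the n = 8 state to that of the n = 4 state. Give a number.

Since E_n ∝ n², the ratio is (8/4)² = 4.

4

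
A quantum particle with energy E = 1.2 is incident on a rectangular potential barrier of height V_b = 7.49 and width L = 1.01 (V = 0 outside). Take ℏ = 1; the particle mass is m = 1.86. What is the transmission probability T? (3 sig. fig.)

T = 0.000123

E < V_b: inside the barrier ψ ∝ e^{±κx} with κ = √(2m(V_b − E))/ℏ = 4.837.
κL = 4.886, sinh(κL) = 66.18.
The exact tunnelling result is T⁻¹ = 1 + V_b² sinh²(κL) / [4E(V_b − E)] = 8139, so T = 0.000123.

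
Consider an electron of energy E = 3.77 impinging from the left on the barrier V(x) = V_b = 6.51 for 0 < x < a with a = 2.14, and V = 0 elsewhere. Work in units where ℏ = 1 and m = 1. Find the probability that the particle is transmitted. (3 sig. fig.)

Since E < V_b the interior solution is evanescent with decay constant κ = √(2m(V_b − E))/ℏ = 2.341.
κa = 5.010, sinh(κa) = 74.92.
The exact tunnelling result is T⁻¹ = 1 + V_b² sinh²(κa) / [4E(V_b − E)] = 5758, so T = 0.000174.

T = 0.000174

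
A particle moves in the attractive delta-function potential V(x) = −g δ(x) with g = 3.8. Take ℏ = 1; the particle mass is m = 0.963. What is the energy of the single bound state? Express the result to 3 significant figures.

The bound state is ψ(x) = √κ e^{−κ|x|}. The derivative jump ψ'(0⁺) − ψ'(0⁻) = −(2mg/ℏ²)ψ(0) fixes κ = mg/ℏ² = 3.659.
Then E = −ℏ²κ²/(2m) = −mg²/(2ℏ²) = -6.953.

E = -6.95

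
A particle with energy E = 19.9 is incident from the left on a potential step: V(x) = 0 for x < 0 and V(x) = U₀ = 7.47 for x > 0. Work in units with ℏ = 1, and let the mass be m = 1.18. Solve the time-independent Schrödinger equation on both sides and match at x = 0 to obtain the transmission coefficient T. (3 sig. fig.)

On each side the TISE gives plane waves with k = √(2m(E − V))/ℏ: k₁ = √(2·1.18·19.9) = 6.853, k₂ = √(2·1.18·12.43) = 5.416.
Continuity of ψ and ψ′ at the step yields the reflection amplitude r = (k₁ − k₂)/(k₁ + k₂) = 0.1171; thus R = |r|² = 0.01372, T = 0.9863.

T = 0.986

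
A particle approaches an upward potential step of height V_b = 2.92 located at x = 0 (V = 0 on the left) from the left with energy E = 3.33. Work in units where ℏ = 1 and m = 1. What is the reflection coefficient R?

The wavenumbers are k₁ = √(2mE)/ℏ = 2.581 on the left and k₂ = √(2m(E − V_b))/ℏ = 0.9055 on the right.
Continuity of ψ and ψ′ at the step yields the reflection amplitude r = (k₁ − k₂)/(k₁ + k₂) = 0.4805; thus R = |r|² = 0.2309, T = 0.7691.

R = 0.231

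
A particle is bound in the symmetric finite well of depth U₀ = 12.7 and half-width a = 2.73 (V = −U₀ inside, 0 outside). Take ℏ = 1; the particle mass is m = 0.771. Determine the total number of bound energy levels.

N = 8

The dimensionless depth is z₀ = a√(2mU₀)/ℏ = 2.73 × √(19.58) = 12.08.
A new bound state (alternating even/odd) appears each time z₀ passes a multiple of π/2, so N = ⌊2z₀/π⌋ + 1 = ⌊7.691⌋ + 1 = 8.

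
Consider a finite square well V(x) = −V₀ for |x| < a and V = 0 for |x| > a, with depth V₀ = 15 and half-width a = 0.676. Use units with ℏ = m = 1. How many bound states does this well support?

N = 3

Define the well-strength parameter z₀ = (a/ℏ)√(2mV₀) = 0.676 × √(2·1·15) = 3.703.
A new bound state (alternating even/odd) appears each time z₀ passes a multiple of π/2, so N = ⌊2z₀/π⌋ + 1 = ⌊2.357⌋ + 1 = 3.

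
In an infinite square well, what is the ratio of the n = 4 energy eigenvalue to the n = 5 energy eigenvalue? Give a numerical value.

Since E_n ∝ n², the ratio is (4/5)² = 0.64.

0.64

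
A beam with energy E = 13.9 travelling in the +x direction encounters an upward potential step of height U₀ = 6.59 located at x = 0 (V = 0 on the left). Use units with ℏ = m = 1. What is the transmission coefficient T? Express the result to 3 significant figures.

T = 0.975

On each side the TISE gives plane waves with k = √(2m(E − V))/ℏ: k₁ = √(2·1·13.9) = 5.273, k₂ = √(2·1·7.31) = 3.824.
Continuity of ψ and ψ′ at the step yields the reflection amplitude r = (k₁ − k₂)/(k₁ + k₂) = 0.1593; thus R = |r|² = 0.02537, T = 0.9746.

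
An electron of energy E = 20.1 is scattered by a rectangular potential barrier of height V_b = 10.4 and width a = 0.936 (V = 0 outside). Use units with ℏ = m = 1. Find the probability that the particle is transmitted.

T = 0.913

E > V_b: inside the barrier k₂ = √(2m(E − V_b))/ℏ = 4.405, k₂a = 4.123.
T = [1 + V_b² sin²(k₂a) / (4E(E − V_b))]⁻¹ = 1/1.096 = 0.913.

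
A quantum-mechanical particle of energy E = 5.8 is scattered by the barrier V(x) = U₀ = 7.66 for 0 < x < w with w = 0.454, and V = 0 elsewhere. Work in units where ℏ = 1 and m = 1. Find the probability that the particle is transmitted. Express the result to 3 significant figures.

T = 0.428

Since E < U₀ the interior solution is evanescent with decay constant κ = √(2m(U₀ − E))/ℏ = 1.929.
κw = 0.8756, sinh(κw) = 0.9919.
The exact tunnelling result is T⁻¹ = 1 + U₀² sinh²(κw) / [4E(U₀ − E)] = 2.338, so T = 0.428.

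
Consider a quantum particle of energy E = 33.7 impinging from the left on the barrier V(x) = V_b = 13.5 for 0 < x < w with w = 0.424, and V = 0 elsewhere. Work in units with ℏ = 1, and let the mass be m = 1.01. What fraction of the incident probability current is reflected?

R = 0.0117

E > V_b: inside the barrier k₂ = √(2m(E − V_b))/ℏ = 6.388, k₂w = 2.708.
T = [1 + V_b² sin²(k₂w) / (4E(E − V_b))]⁻¹ = 1/1.012 = 0.988.
R = 1 − T = 0.0117.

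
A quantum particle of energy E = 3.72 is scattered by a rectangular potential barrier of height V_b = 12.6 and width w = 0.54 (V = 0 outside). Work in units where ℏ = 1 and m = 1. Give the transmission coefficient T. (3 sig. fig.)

E < V_b: inside the barrier ψ ∝ e^{±κx} with κ = √(2m(V_b − E))/ℏ = 4.214.
κw = 2.276, sinh(κw) = 4.816.
Matching ψ, ψ′ at both faces gives T = [1 + V_b² sinh²(κw) / (4E(V_b − E))]⁻¹ = 1/28.87 = 0.0346.

T = 0.0346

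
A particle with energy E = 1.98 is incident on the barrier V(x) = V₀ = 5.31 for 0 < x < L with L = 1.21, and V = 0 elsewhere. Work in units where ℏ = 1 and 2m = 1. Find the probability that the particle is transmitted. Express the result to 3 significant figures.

T = 0.0443

Since E < V₀ the interior solution is evanescent with decay constant κ = √(2m(V₀ − E))/ℏ = 1.825.
κL = 2.208, sinh(κL) = 4.494.
The exact tunnelling result is T⁻¹ = 1 + V₀² sinh²(κL) / [4E(V₀ − E)] = 22.59, so T = 0.0443.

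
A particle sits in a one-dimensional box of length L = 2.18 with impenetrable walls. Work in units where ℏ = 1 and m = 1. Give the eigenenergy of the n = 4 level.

E = 16.6

The infinite-well eigenfunctions ψ_n = √(2/L) sin(nπx/L) vanish at both walls, giving E_n = n²π²ℏ²/(2mL²).
E_4 = 4² × π² / (2 × 1 × 2.18²) = 16.61.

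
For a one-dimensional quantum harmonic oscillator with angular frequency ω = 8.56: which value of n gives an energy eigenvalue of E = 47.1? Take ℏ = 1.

E_n = ℏω(n + ½) ⇒ n = E/(ℏω) − ½ = 47.1/8.56 − 0.5 = 5.002 → n = 5.

n = 5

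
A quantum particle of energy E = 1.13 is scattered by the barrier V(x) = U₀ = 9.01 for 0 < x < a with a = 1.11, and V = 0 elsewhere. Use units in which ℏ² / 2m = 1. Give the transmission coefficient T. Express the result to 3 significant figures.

T = 0.00345

E < U₀: inside the barrier ψ ∝ e^{±κx} with κ = √(2m(U₀ − E))/ℏ = 2.807.
κa = 3.116, sinh(κa) = 11.25.
The exact tunnelling result is T⁻¹ = 1 + U₀² sinh²(κa) / [4E(U₀ − E)] = 289.7, so T = 0.00345.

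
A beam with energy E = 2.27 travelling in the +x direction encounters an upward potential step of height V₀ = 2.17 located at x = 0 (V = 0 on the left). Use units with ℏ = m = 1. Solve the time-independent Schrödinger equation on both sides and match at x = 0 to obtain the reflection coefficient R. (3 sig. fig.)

R = 0.426

The wavenumbers are k₁ = √(2mE)/ℏ = 2.131 on the left and k₂ = √(2m(E − V₀))/ℏ = 0.4472 on the right.
Matching ψ and ψ′ at x = 0 gives r = (k₁ − k₂)/(k₁ + k₂), so R = r² = 0.4265 and T = 1 − R = 0.5735.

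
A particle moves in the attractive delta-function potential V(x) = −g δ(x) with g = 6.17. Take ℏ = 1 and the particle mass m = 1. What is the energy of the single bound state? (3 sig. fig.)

E = -19.0

For x ≠ 0 the bound state is ψ ∝ e^{−κ|x|}; integrating the TISE across the delta gives the cusp condition 2κ = 2mg/ℏ², so κ = 6.170.
Then E = −ℏ²κ²/(2m) = −mg²/(2ℏ²) = -19.03.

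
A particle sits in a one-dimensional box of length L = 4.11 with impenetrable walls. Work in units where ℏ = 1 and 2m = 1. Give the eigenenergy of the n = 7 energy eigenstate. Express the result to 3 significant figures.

E = 28.6

The infinite-well eigenfunctions ψ_n = √(2/L) sin(nπx/L) vanish at both walls, giving E_n = n²π²ℏ²/(2mL²).
E_7 = 7² × π² / (2 × 0.5 × 4.11²) = 28.63.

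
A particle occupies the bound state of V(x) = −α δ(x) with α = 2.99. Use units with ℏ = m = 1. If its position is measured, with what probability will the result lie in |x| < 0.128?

P = 0.535

The normalised bound state is ψ = √κ e^{−κ|x|} with κ = mα/ℏ² = 2.990.
P(|x| < d) = ∫_{−d}^{d} κ e^{−2κ|x|} dx = 1 − e^{−2κd} = 1 − e^{−0.7654} = 0.5349.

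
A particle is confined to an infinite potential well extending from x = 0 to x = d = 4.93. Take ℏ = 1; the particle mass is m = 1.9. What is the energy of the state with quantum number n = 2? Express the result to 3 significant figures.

The infinite-well eigenfunctions ψ_n = √(2/d) sin(nπx/d) vanish at both walls, giving E_n = n²π²ℏ²/(2md²).
E_2 = 2² × π² / (2 × 1.9 × 4.93²) = 0.4274.

E = 0.427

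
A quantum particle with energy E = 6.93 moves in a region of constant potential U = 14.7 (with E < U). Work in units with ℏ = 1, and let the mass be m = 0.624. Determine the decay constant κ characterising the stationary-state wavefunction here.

Since E < U the TISE in this region is ψ'' = κ²ψ with κ = √(2m(U − E))/ℏ.
κ = √(2 × 0.624 × 7.77) = 3.114.

κ = 3.11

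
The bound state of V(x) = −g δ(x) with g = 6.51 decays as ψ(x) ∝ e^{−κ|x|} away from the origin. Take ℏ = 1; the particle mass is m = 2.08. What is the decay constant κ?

Integrate −(ℏ²/2m)ψ'' − gδ(x)ψ = Eψ from −ε to +ε: the ψ'' term gives ψ'(0⁺) − ψ'(0⁻) and the δ term gives −(2mg/ℏ²)ψ(0).
With ψ ∝ e^{−κ|x|} this yields −2κ = −2mg/ℏ², so κ = mg/ℏ² = 13.54.

κ = 13.5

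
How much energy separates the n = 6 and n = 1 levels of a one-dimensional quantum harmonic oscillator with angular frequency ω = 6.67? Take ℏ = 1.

ΔE = 33.4

E_n = ℏω(n + ½), so ΔE = (6 − 1) ℏω = 5 × 6.67 = 33.35.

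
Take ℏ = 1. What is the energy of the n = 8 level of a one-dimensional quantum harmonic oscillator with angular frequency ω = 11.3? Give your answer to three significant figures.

E = 96.1

The oscillator eigenvalues are E_n = ℏω(n + ½), so E_8 = 11.3 × 8.5 = 96.05.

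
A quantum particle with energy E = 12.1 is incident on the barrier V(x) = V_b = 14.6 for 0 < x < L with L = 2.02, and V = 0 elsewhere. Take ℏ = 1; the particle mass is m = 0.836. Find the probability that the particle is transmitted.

E < V_b: inside the barrier ψ ∝ e^{±κx} with κ = √(2m(V_b − E))/ℏ = 2.045.
κL = 4.130, sinh(κL) = 31.08.
The exact tunnelling result is T⁻¹ = 1 + V_b² sinh²(κL) / [4E(V_b − E)] = 1702, so T = 0.000587.

T = 0.000587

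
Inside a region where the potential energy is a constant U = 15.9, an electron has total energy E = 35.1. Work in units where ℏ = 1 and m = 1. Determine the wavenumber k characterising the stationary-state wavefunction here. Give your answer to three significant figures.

k = 6.20

With E > U the solution is oscillatory, ψ ∝ e^{±ikx} with k = √(2m(E − U))/ℏ.
k = √(2 × 1 × 19.2) = 6.197.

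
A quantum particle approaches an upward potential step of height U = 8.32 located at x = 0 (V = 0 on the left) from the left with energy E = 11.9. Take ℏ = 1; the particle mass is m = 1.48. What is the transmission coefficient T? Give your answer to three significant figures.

On each side the TISE gives plane waves with k = √(2m(E − V))/ℏ: k₁ = √(2·1.48·11.9) = 5.935, k₂ = √(2·1.48·3.58) = 3.255.
Continuity of ψ and ψ′ at the step yields the reflection amplitude r = (k₁ − k₂)/(k₁ + k₂) = 0.2916; thus R = |r|² = 0.08502, T = 0.9150.

T = 0.915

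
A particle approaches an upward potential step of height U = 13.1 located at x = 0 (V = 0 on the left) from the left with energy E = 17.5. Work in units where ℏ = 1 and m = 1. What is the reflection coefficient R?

On each side the TISE gives plane waves with k = √(2m(E − V))/ℏ: k₁ = √(2·1·17.5) = 5.916, k₂ = √(2·1·4.4) = 2.966.
Continuity of ψ and ψ′ at the step yields the reflection amplitude r = (k₁ − k₂)/(k₁ + k₂) = 0.3321; thus R = |r|² = 0.1103, T = 0.8897.

R = 0.110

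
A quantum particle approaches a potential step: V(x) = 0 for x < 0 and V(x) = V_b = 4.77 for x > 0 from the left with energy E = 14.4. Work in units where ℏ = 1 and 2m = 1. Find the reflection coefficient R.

R = 0.0100

On each side the TISE gives plane waves with k = √(2m(E − V))/ℏ: k₁ = √(2·½·14.4) = 3.795, k₂ = √(2·½·9.63) = 3.103.
Matching ψ and ψ′ at x = 0 gives r = (k₁ − k₂)/(k₁ + k₂), so R = r² = 0.01005 and T = 1 − R = 0.9900.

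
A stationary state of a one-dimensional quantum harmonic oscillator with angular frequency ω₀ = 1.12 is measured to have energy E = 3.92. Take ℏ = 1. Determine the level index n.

Invert E_n = (n + ½)ℏω₀: n = E/ℏω₀ − ½ = 3.000, so n = 3.

n = 3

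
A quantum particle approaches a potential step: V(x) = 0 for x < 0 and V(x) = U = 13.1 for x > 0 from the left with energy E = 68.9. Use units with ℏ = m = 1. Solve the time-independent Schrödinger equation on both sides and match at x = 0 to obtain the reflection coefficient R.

The wavenumbers are k₁ = √(2mE)/ℏ = 11.74 on the left and k₂ = √(2m(E − U))/ℏ = 10.56 on the right.
Continuity of ψ and ψ′ at the step yields the reflection amplitude r = (k₁ − k₂)/(k₁ + k₂) = 0.05267; thus R = |r|² = 0.002774, T = 0.9972.

R = 0.00277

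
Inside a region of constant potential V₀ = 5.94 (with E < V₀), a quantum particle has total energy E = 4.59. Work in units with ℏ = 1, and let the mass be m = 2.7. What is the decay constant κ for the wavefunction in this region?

κ = 2.70

Since E < V₀ the TISE in this region is ψ'' = κ²ψ with κ = √(2m(V₀ − E))/ℏ.
κ = √(2 × 2.7 × 1.35) = 2.700.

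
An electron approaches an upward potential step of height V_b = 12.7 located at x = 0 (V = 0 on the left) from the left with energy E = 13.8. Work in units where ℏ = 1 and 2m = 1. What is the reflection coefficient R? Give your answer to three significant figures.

The wavenumbers are k₁ = √(2mE)/ℏ = 3.715 on the left and k₂ = √(2m(E − V_b))/ℏ = 1.049 on the right.
Continuity of ψ and ψ′ at the step yields the reflection amplitude r = (k₁ − k₂)/(k₁ + k₂) = 0.5597; thus R = |r|² = 0.3132, T = 0.6868.

R = 0.313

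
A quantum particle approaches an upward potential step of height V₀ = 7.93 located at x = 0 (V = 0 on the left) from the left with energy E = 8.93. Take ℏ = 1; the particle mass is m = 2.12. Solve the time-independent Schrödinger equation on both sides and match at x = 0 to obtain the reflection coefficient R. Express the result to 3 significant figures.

The wavenumbers are k₁ = √(2mE)/ℏ = 6.153 on the left and k₂ = √(2m(E − V₀))/ℏ = 2.059 on the right.
Continuity of ψ and ψ′ at the step yields the reflection amplitude r = (k₁ − k₂)/(k₁ + k₂) = 0.4985; thus R = |r|² = 0.2485, T = 0.7515.

R = 0.249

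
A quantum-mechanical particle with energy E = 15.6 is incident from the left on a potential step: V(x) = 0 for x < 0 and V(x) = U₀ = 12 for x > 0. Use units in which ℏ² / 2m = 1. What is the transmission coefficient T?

On each side the TISE gives plane waves with k = √(2m(E − V))/ℏ: k₁ = √(2·½·15.6) = 3.950, k₂ = √(2·½·3.6) = 1.897.
Matching ψ and ψ′ at x = 0 gives r = (k₁ − k₂)/(k₁ + k₂), so R = r² = 0.1232 and T = 1 − R = 0.8768.

T = 0.877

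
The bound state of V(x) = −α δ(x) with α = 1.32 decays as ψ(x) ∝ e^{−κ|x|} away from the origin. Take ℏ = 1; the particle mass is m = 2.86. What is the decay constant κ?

κ = 3.78

Integrating the TISE across x = 0 gives the cusp condition ψ'(0⁺) − ψ'(0⁻) = −(2mα/ℏ²)ψ(0).
With ψ ∝ e^{−κ|x|} this yields −2κ = −2mα/ℏ², so κ = mα/ℏ² = 3.775.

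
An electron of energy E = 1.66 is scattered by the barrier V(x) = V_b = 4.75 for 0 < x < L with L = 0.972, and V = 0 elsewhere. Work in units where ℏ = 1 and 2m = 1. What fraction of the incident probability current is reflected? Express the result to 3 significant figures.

R = 0.887

Since E < V_b the interior solution is evanescent with decay constant κ = √(2m(V_b − E))/ℏ = 1.758.
κL = 1.709, sinh(κL) = 2.670.
The exact tunnelling result is T⁻¹ = 1 + V_b² sinh²(κL) / [4E(V_b − E)] = 8.840, so T = 0.113.
R = 1 − T = 0.887.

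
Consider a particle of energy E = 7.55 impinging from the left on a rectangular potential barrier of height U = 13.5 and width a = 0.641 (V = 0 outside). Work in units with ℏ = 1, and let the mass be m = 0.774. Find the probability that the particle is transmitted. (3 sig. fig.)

E < U: inside the barrier ψ ∝ e^{±κx} with κ = √(2m(U − E))/ℏ = 3.035.
κa = 1.945, sinh(κa) = 3.427.
The exact tunnelling result is T⁻¹ = 1 + U² sinh²(κa) / [4E(U − E)] = 12.91, so T = 0.0775.

T = 0.0775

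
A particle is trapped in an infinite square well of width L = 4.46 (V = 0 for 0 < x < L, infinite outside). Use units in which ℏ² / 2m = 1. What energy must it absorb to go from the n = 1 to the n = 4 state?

E_n = n²π²ℏ²/(2mL²), so ΔE = (4² − 1²) π²ℏ²/(2mL²).
ΔE = 15 × π² / (2 × 0.5 × 4.46²) = 7.443.

ΔE = 7.44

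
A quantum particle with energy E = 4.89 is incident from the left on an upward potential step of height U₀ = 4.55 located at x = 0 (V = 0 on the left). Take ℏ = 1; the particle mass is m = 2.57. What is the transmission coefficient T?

On each side the TISE gives plane waves with k = √(2m(E − V))/ℏ: k₁ = √(2·2.57·4.89) = 5.013, k₂ = √(2·2.57·0.34) = 1.322.
Continuity of ψ and ψ′ at the step yields the reflection amplitude r = (k₁ − k₂)/(k₁ + k₂) = 0.5827; thus R = |r|² = 0.3395, T = 0.6605.

T = 0.660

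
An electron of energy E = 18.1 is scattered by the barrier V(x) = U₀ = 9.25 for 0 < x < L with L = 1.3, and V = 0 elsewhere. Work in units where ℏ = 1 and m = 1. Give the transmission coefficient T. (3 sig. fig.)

Above the barrier the interior wavenumber is k₂ = √(2m(E − U₀))/ℏ = 4.207, giving phase k₂L = 5.469.
Matching at both interfaces gives T⁻¹ = 1 + U₀² sin²(k₂L) / [4E(E − U₀)] = 1.071, hence T = 0.934.

T = 0.934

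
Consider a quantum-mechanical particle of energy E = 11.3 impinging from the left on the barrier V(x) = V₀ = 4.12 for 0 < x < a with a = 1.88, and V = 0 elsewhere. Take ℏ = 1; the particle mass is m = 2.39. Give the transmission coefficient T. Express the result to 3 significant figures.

T = 0.950

E > V₀: inside the barrier k₂ = √(2m(E − V₀))/ℏ = 5.858, k₂a = 11.01.
T = [1 + V₀² sin²(k₂a) / (4E(E − V₀))]⁻¹ = 1/1.052 = 0.950.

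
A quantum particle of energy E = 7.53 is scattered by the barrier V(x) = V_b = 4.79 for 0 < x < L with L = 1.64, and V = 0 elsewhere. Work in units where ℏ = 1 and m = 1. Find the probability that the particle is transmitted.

T = 0.897

Above the barrier the interior wavenumber is k₂ = √(2m(E − V_b))/ℏ = 2.341, giving phase k₂L = 3.839.
T = [1 + V_b² sin²(k₂L) / (4E(E − V_b))]⁻¹ = 1/1.115 = 0.897.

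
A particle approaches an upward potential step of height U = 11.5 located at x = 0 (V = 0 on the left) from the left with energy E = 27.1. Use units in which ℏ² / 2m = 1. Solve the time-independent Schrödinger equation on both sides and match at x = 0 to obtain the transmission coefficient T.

T = 0.981

The wavenumbers are k₁ = √(2mE)/ℏ = 5.206 on the left and k₂ = √(2m(E − U))/ℏ = 3.950 on the right.
Matching ψ and ψ′ at x = 0 gives r = (k₁ − k₂)/(k₁ + k₂), so R = r² = 0.01882 and T = 1 − R = 0.9812.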